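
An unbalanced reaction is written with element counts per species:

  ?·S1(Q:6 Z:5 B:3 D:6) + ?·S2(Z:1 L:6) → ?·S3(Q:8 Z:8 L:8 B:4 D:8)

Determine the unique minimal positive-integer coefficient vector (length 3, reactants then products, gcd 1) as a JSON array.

Q: 4·6+4·0 = 24 | 3·8 = 24
Z: 4·5+4·1 = 24 | 3·8 = 24
L: 4·0+4·6 = 24 | 3·8 = 24
B: 4·3+4·0 = 12 | 3·4 = 12
D: 4·6+4·0 = 24 | 3·8 = 24
gcd(4,4,3) = 1

Coefficients: [4, 4, 3]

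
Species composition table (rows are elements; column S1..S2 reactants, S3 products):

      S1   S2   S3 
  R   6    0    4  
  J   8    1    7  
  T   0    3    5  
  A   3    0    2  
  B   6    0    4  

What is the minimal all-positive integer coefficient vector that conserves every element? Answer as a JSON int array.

R: 2·6+5·0 = 12 | 3·4 = 12
J: 2·8+5·1 = 21 | 3·7 = 21
T: 2·0+5·3 = 15 | 3·5 = 15
A: 2·3+5·0 = 6 | 3·2 = 6
B: 2·6+5·0 = 12 | 3·4 = 12
gcd(2,5,3) = 1

Coefficients: [2, 5, 3]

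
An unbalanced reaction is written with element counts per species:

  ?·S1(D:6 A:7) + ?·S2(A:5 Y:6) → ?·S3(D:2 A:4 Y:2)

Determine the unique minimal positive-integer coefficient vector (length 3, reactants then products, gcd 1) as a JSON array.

D: 1·6+1·0 = 6 | 3·2 = 6
A: 1·7+1·5 = 12 | 3·4 = 12
Y: 1·0+1·6 = 6 | 3·2 = 6
gcd(1,1,3) = 1

Coefficients: [1, 1, 3]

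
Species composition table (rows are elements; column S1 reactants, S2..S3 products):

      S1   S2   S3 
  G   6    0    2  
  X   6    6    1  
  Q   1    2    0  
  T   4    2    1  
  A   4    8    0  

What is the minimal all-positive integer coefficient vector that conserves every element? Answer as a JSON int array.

G: 2·6 = 12 | 1·0+6·2 = 12
X: 2·6 = 12 | 1·6+6·1 = 12
Q: 2·1 = 2 | 1·2+6·0 = 2
T: 2·4 = 8 | 1·2+6·1 = 8
A: 2·4 = 8 | 1·8+6·0 = 8
gcd(2,1,6) = 1

Coefficients: [2, 1, 6]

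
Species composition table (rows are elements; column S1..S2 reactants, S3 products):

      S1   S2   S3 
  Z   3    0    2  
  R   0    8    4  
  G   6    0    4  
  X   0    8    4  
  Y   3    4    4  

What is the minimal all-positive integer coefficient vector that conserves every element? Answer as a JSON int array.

Coefficients: [4, 3, 6]

Z: 4·3+3·0 = 12 | 6·2 = 12
R: 4·0+3·8 = 24 | 6·4 = 24
G: 4·6+3·0 = 24 | 6·4 = 24
X: 4·0+3·8 = 24 | 6·4 = 24
Y: 4·3+3·4 = 24 | 6·4 = 24
gcd(4,3,6) = 1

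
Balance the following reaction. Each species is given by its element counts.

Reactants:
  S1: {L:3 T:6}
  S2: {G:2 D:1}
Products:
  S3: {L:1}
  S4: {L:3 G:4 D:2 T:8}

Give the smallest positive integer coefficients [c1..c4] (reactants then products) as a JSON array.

Coefficients: [4, 6, 3, 3]

L: 4·3+6·0 = 12 | 3·1+3·3 = 12
G: 4·0+6·2 = 12 | 3·0+3·4 = 12
D: 4·0+6·1 = 6 | 3·0+3·2 = 6
T: 4·6+6·0 = 24 | 3·0+3·8 = 24
gcd(4,6,3,3) = 1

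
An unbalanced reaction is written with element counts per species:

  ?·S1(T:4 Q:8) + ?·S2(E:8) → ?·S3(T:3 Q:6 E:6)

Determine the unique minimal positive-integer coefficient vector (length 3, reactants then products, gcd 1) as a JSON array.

T: 3·4+3·0 = 12 | 4·3 = 12
Q: 3·8+3·0 = 24 | 4·6 = 24
E: 3·0+3·8 = 24 | 4·6 = 24
gcd(3,3,4) = 1

Coefficients: [3, 3, 4]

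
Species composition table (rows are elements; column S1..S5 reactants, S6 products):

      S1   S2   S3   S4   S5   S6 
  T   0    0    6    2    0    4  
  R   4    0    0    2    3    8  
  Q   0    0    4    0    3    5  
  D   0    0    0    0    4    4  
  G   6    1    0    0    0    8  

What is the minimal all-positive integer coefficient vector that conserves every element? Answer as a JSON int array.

Coefficients: [2, 4, 1, 1, 2, 2]

T: 2·0+4·0+1·6+1·2+2·0 = 8 | 2·4 = 8
R: 2·4+4·0+1·0+1·2+2·3 = 16 | 2·8 = 16
Q: 2·0+4·0+1·4+1·0+2·3 = 10 | 2·5 = 10
D: 2·0+4·0+1·0+1·0+2·4 = 8 | 2·4 = 8
G: 2·6+4·1+1·0+1·0+2·0 = 16 | 2·8 = 16
gcd(2,4,1,1,2,2) = 1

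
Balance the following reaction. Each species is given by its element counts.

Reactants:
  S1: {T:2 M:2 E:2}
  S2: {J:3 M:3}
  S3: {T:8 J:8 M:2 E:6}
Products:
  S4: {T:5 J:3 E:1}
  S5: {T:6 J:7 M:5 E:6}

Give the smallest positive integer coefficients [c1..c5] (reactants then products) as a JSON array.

T: 4·2+3·0+4·8 = 40 | 2·5+5·6 = 40
J: 4·0+3·3+4·8 = 41 | 2·3+5·7 = 41
M: 4·2+3·3+4·2 = 25 | 2·0+5·5 = 25
E: 4·2+3·0+4·6 = 32 | 2·1+5·6 = 32
gcd(4,3,4,2,5) = 1

Coefficients: [4, 3, 4, 2, 5]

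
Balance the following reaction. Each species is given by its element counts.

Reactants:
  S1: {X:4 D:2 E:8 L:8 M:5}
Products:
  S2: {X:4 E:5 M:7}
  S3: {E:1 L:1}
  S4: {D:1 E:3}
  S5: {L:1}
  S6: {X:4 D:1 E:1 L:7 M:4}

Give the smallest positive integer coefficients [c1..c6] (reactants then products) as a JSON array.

Coefficients: [3, 1, 5, 4, 5, 2]

X: 3·4 = 12 | 1·4+5·0+4·0+5·0+2·4 = 12
D: 3·2 = 6 | 1·0+5·0+4·1+5·0+2·1 = 6
E: 3·8 = 24 | 1·5+5·1+4·3+5·0+2·1 = 24
L: 3·8 = 24 | 1·0+5·1+4·0+5·1+2·7 = 24
M: 3·5 = 15 | 1·7+5·0+4·0+5·0+2·4 = 15
gcd(3,1,5,4,5,2) = 1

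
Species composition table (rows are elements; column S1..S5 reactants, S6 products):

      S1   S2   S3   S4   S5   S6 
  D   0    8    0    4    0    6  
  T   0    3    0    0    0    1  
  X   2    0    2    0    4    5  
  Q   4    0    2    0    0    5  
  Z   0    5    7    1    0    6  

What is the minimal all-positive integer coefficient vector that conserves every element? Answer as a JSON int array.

D: 6·0+2·8+3·0+5·4+3·0 = 36 | 6·6 = 36
T: 6·0+2·3+3·0+5·0+3·0 = 6 | 6·1 = 6
X: 6·2+2·0+3·2+5·0+3·4 = 30 | 6·5 = 30
Q: 6·4+2·0+3·2+5·0+3·0 = 30 | 6·5 = 30
Z: 6·0+2·5+3·7+5·1+3·0 = 36 | 6·6 = 36
gcd(6,2,3,5,3,6) = 1

Coefficients: [6, 2, 3, 5, 3, 6]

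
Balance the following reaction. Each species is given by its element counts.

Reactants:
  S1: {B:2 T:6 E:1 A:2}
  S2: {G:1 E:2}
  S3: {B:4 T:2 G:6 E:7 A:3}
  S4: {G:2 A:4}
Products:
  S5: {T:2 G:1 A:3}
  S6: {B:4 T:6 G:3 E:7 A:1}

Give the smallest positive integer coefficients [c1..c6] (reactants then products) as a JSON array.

B: 4·2+5·0+1·4+1·0 = 12 | 4·0+3·4 = 12
T: 4·6+5·0+1·2+1·0 = 26 | 4·2+3·6 = 26
G: 4·0+5·1+1·6+1·2 = 13 | 4·1+3·3 = 13
E: 4·1+5·2+1·7+1·0 = 21 | 4·0+3·7 = 21
A: 4·2+5·0+1·3+1·4 = 15 | 4·3+3·1 = 15
gcd(4,5,1,1,4,3) = 1

Coefficients: [4, 5, 1, 1, 4, 3]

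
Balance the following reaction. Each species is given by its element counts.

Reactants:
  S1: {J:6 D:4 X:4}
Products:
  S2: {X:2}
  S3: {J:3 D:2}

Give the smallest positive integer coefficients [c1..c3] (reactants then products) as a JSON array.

J: 1·6 = 6 | 2·0+2·3 = 6
D: 1·4 = 4 | 2·0+2·2 = 4
X: 1·4 = 4 | 2·2+2·0 = 4
gcd(1,2,2) = 1

Coefficients: [1, 2, 2]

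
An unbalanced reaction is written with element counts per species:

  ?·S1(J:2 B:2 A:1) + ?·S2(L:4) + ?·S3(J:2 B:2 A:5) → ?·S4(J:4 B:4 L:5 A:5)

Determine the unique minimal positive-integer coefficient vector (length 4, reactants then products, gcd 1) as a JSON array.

Coefficients: [5, 5, 3, 4]

J: 5·2+5·0+3·2 = 16 | 4·4 = 16
B: 5·2+5·0+3·2 = 16 | 4·4 = 16
L: 5·0+5·4+3·0 = 20 | 4·5 = 20
A: 5·1+5·0+3·5 = 20 | 4·5 = 20
gcd(5,5,3,4) = 1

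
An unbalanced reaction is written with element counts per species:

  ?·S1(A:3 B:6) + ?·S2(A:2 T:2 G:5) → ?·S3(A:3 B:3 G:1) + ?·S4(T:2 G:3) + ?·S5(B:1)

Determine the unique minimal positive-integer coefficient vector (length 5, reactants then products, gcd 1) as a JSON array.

Coefficients: [4, 3, 6, 3, 6]

A: 4·3+3·2 = 18 | 6·3+3·0+6·0 = 18
T: 4·0+3·2 = 6 | 6·0+3·2+6·0 = 6
B: 4·6+3·0 = 24 | 6·3+3·0+6·1 = 24
G: 4·0+3·5 = 15 | 6·1+3·3+6·0 = 15
gcd(4,3,6,3,6) = 1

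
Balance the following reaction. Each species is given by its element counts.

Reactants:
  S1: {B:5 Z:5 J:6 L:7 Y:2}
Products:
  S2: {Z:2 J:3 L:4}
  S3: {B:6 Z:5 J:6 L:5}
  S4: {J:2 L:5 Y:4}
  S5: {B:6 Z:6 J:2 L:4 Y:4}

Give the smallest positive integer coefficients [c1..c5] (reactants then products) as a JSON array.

B: 6·5 = 30 | 2·0+4·6+2·0+1·6 = 30
Z: 6·5 = 30 | 2·2+4·5+2·0+1·6 = 30
J: 6·6 = 36 | 2·3+4·6+2·2+1·2 = 36
L: 6·7 = 42 | 2·4+4·5+2·5+1·4 = 42
Y: 6·2 = 12 | 2·0+4·0+2·4+1·4 = 12
gcd(6,2,4,2,1) = 1

Coefficients: [6, 2, 4, 2, 1]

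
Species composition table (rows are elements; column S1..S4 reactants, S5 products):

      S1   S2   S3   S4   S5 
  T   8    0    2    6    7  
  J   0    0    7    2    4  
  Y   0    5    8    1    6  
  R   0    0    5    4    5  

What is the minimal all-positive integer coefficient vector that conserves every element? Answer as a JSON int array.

Coefficients: [1, 3, 2, 5, 6]

T: 1·8+3·0+2·2+5·6 = 42 | 6·7 = 42
J: 1·0+3·0+2·7+5·2 = 24 | 6·4 = 24
Y: 1·0+3·5+2·8+5·1 = 36 | 6·6 = 36
R: 1·0+3·0+2·5+5·4 = 30 | 6·5 = 30
gcd(1,3,2,5,6) = 1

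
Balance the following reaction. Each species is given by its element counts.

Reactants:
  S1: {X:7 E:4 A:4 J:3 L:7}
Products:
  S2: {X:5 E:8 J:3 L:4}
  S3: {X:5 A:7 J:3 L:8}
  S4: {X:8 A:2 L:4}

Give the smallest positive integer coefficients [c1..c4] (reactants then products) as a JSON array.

Coefficients: [4, 2, 2, 1]

X: 4·7 = 28 | 2·5+2·5+1·8 = 28
E: 4·4 = 16 | 2·8+2·0+1·0 = 16
A: 4·4 = 16 | 2·0+2·7+1·2 = 16
J: 4·3 = 12 | 2·3+2·3+1·0 = 12
L: 4·7 = 28 | 2·4+2·8+1·4 = 28
gcd(4,2,2,1) = 1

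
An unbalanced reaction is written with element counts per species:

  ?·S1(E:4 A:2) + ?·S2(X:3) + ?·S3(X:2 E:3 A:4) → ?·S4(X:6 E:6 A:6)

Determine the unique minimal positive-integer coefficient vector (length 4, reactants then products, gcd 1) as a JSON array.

X: 3·0+6·3+6·2 = 30 | 5·6 = 30
E: 3·4+6·0+6·3 = 30 | 5·6 = 30
A: 3·2+6·0+6·4 = 30 | 5·6 = 30
gcd(3,6,6,5) = 1

Coefficients: [3, 6, 6, 5]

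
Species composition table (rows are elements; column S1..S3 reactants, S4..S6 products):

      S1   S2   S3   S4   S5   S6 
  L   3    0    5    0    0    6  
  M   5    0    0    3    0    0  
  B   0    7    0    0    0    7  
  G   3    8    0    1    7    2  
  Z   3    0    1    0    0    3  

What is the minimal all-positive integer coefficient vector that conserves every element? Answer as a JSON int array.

Coefficients: [3, 4, 3, 5, 4, 4]

L: 3·3+4·0+3·5 = 24 | 5·0+4·0+4·6 = 24
M: 3·5+4·0+3·0 = 15 | 5·3+4·0+4·0 = 15
B: 3·0+4·7+3·0 = 28 | 5·0+4·0+4·7 = 28
G: 3·3+4·8+3·0 = 41 | 5·1+4·7+4·2 = 41
Z: 3·3+4·0+3·1 = 12 | 5·0+4·0+4·3 = 12
gcd(3,4,3,5,4,4) = 1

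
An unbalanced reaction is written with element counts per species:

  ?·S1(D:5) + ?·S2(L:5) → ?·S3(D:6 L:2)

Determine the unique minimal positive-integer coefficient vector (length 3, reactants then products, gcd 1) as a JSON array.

Coefficients: [6, 2, 5]

D: 6·5+2·0 = 30 | 5·6 = 30
L: 6·0+2·5 = 10 | 5·2 = 10
gcd(6,2,5) = 1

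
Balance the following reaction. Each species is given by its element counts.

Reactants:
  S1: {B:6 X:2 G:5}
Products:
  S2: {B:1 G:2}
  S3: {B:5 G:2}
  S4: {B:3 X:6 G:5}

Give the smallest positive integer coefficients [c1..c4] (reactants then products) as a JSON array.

Coefficients: [6, 5, 5, 2]

B: 6·6 = 36 | 5·1+5·5+2·3 = 36
X: 6·2 = 12 | 5·0+5·0+2·6 = 12
G: 6·5 = 30 | 5·2+5·2+2·5 = 30
gcd(6,5,5,2) = 1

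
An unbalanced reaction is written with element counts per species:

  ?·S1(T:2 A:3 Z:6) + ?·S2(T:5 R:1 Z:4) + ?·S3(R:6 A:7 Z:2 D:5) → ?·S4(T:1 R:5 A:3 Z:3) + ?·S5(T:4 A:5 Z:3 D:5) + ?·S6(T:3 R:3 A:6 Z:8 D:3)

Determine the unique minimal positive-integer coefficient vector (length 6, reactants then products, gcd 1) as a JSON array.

T: 6·2+4·5+6·0 = 32 | 5·1+3·4+5·3 = 32
R: 6·0+4·1+6·6 = 40 | 5·5+3·0+5·3 = 40
A: 6·3+4·0+6·7 = 60 | 5·3+3·5+5·6 = 60
Z: 6·6+4·4+6·2 = 64 | 5·3+3·3+5·8 = 64
D: 6·0+4·0+6·5 = 30 | 5·0+3·5+5·3 = 30
gcd(6,4,6,5,3,5) = 1

Coefficients: [6, 4, 6, 5, 3, 5]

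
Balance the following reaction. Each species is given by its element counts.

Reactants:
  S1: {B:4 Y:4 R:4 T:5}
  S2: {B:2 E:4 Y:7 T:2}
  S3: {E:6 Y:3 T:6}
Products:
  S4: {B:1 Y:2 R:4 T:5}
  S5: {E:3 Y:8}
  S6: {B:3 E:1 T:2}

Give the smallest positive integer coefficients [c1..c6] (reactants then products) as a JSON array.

Coefficients: [4, 3, 1, 4, 4, 6]

B: 4·4+3·2+1·0 = 22 | 4·1+4·0+6·3 = 22
E: 4·0+3·4+1·6 = 18 | 4·0+4·3+6·1 = 18
Y: 4·4+3·7+1·3 = 40 | 4·2+4·8+6·0 = 40
R: 4·4+3·0+1·0 = 16 | 4·4+4·0+6·0 = 16
T: 4·5+3·2+1·6 = 32 | 4·5+4·0+6·2 = 32
gcd(4,3,1,4,4,6) = 1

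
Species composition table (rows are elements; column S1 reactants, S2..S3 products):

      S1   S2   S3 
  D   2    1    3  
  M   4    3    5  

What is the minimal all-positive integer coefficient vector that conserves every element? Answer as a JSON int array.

Coefficients: [2, 1, 1]

D: 2·2 = 4 | 1·1+1·3 = 4
M: 2·4 = 8 | 1·3+1·5 = 8
gcd(2,1,1) = 1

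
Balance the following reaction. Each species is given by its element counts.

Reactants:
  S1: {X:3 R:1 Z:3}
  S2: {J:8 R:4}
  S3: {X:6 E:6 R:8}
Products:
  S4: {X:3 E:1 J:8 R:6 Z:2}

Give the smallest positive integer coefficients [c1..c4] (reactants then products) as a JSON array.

X: 4·3+6·0+1·6 = 18 | 6·3 = 18
E: 4·0+6·0+1·6 = 6 | 6·1 = 6
J: 4·0+6·8+1·0 = 48 | 6·8 = 48
R: 4·1+6·4+1·8 = 36 | 6·6 = 36
Z: 4·3+6·0+1·0 = 12 | 6·2 = 12
gcd(4,6,1,6) = 1

Coefficients: [4, 6, 1, 6]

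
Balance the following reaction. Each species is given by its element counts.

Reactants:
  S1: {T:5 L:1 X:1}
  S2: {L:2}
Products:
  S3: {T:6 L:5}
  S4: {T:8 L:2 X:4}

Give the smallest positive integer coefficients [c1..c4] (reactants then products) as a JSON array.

T: 4·5+4·0 = 20 | 2·6+1·8 = 20
L: 4·1+4·2 = 12 | 2·5+1·2 = 12
X: 4·1+4·0 = 4 | 2·0+1·4 = 4
gcd(4,4,2,1) = 1

Coefficients: [4, 4, 2, 1]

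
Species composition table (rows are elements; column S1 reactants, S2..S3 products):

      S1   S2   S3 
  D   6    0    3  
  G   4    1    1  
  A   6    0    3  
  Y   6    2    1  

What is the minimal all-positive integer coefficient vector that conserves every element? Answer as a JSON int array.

Coefficients: [1, 2, 2]

D: 1·6 = 6 | 2·0+2·3 = 6
G: 1·4 = 4 | 2·1+2·1 = 4
A: 1·6 = 6 | 2·0+2·3 = 6
Y: 1·6 = 6 | 2·2+2·1 = 6
gcd(1,2,2) = 1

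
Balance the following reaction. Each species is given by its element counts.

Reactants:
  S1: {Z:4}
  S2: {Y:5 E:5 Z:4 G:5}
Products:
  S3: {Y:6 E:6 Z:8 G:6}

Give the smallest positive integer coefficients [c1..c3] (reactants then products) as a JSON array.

Coefficients: [4, 6, 5]

Y: 4·0+6·5 = 30 | 5·6 = 30
E: 4·0+6·5 = 30 | 5·6 = 30
Z: 4·4+6·4 = 40 | 5·8 = 40
G: 4·0+6·5 = 30 | 5·6 = 30
gcd(4,6,5) = 1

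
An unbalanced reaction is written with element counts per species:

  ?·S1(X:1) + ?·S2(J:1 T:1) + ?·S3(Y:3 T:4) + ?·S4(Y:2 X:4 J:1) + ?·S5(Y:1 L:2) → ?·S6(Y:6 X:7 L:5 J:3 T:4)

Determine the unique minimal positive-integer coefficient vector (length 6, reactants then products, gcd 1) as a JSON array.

Coefficients: [6, 4, 1, 2, 5, 2]

Y: 6·0+4·0+1·3+2·2+5·1 = 12 | 2·6 = 12
X: 6·1+4·0+1·0+2·4+5·0 = 14 | 2·7 = 14
L: 6·0+4·0+1·0+2·0+5·2 = 10 | 2·5 = 10
J: 6·0+4·1+1·0+2·1+5·0 = 6 | 2·3 = 6
T: 6·0+4·1+1·4+2·0+5·0 = 8 | 2·4 = 8
gcd(6,4,1,2,5,2) = 1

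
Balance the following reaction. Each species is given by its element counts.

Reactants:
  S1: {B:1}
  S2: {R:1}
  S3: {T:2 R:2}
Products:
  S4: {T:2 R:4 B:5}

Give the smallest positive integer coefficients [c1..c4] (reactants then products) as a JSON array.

Coefficients: [5, 2, 1, 1]

T: 5·0+2·0+1·2 = 2 | 1·2 = 2
R: 5·0+2·1+1·2 = 4 | 1·4 = 4
B: 5·1+2·0+1·0 = 5 | 1·5 = 5
gcd(5,2,1,1) = 1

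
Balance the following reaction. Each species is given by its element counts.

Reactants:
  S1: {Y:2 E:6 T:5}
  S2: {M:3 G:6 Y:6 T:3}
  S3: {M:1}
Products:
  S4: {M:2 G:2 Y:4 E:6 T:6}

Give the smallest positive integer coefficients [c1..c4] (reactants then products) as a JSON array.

Coefficients: [3, 1, 3, 3]

M: 3·0+1·3+3·1 = 6 | 3·2 = 6
G: 3·0+1·6+3·0 = 6 | 3·2 = 6
Y: 3·2+1·6+3·0 = 12 | 3·4 = 12
E: 3·6+1·0+3·0 = 18 | 3·6 = 18
T: 3·5+1·3+3·0 = 18 | 3·6 = 18
gcd(3,1,3,3) = 1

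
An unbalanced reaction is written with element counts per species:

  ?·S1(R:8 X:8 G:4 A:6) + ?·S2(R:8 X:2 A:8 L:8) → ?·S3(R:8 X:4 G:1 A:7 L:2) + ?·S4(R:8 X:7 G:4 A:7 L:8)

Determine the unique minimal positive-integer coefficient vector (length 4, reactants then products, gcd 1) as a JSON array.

R: 3·8+3·8 = 48 | 4·8+2·8 = 48
X: 3·8+3·2 = 30 | 4·4+2·7 = 30
G: 3·4+3·0 = 12 | 4·1+2·4 = 12
A: 3·6+3·8 = 42 | 4·7+2·7 = 42
L: 3·0+3·8 = 24 | 4·2+2·8 = 24
gcd(3,3,4,2) = 1

Coefficients: [3, 3, 4, 2]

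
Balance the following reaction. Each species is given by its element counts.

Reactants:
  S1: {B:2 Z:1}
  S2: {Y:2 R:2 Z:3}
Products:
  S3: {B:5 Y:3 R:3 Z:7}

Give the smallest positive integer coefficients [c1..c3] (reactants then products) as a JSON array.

Coefficients: [5, 3, 2]

B: 5·2+3·0 = 10 | 2·5 = 10
Y: 5·0+3·2 = 6 | 2·3 = 6
R: 5·0+3·2 = 6 | 2·3 = 6
Z: 5·1+3·3 = 14 | 2·7 = 14
gcd(5,3,2) = 1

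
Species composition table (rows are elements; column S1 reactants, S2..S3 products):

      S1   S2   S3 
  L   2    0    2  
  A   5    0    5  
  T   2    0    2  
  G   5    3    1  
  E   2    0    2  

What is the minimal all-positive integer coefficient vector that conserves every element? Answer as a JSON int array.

Coefficients: [3, 4, 3]

L: 3·2 = 6 | 4·0+3·2 = 6
A: 3·5 = 15 | 4·0+3·5 = 15
T: 3·2 = 6 | 4·0+3·2 = 6
G: 3·5 = 15 | 4·3+3·1 = 15
E: 3·2 = 6 | 4·0+3·2 = 6
gcd(3,4,3) = 1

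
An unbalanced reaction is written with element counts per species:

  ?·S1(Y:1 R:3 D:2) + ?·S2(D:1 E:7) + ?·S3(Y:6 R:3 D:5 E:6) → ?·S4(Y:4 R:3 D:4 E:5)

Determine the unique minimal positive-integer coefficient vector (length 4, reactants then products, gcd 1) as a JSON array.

Coefficients: [2, 1, 3, 5]

Y: 2·1+1·0+3·6 = 20 | 5·4 = 20
R: 2·3+1·0+3·3 = 15 | 5·3 = 15
D: 2·2+1·1+3·5 = 20 | 5·4 = 20
E: 2·0+1·7+3·6 = 25 | 5·5 = 25
gcd(2,1,3,5) = 1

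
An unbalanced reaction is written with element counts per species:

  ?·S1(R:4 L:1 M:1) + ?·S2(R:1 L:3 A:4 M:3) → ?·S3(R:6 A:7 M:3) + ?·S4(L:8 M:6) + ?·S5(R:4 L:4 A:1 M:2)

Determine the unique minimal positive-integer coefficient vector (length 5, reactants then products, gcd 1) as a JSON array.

Coefficients: [4, 4, 2, 1, 2]

R: 4·4+4·1 = 20 | 2·6+1·0+2·4 = 20
L: 4·1+4·3 = 16 | 2·0+1·8+2·4 = 16
A: 4·0+4·4 = 16 | 2·7+1·0+2·1 = 16
M: 4·1+4·3 = 16 | 2·3+1·6+2·2 = 16
gcd(4,4,2,1,2) = 1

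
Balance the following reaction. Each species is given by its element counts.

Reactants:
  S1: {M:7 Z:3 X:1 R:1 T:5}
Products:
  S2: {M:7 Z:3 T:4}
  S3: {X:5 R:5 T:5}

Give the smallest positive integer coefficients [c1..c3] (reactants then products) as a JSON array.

Coefficients: [5, 5, 1]

M: 5·7 = 35 | 5·7+1·0 = 35
Z: 5·3 = 15 | 5·3+1·0 = 15
X: 5·1 = 5 | 5·0+1·5 = 5
R: 5·1 = 5 | 5·0+1·5 = 5
T: 5·5 = 25 | 5·4+1·5 = 25
gcd(5,5,1) = 1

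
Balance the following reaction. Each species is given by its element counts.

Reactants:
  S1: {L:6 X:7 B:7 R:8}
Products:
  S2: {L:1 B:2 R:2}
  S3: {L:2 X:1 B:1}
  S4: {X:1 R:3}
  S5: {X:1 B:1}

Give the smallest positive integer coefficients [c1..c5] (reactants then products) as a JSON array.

Coefficients: [2, 2, 5, 4, 5]

L: 2·6 = 12 | 2·1+5·2+4·0+5·0 = 12
X: 2·7 = 14 | 2·0+5·1+4·1+5·1 = 14
B: 2·7 = 14 | 2·2+5·1+4·0+5·1 = 14
R: 2·8 = 16 | 2·2+5·0+4·3+5·0 = 16
gcd(2,2,5,4,5) = 1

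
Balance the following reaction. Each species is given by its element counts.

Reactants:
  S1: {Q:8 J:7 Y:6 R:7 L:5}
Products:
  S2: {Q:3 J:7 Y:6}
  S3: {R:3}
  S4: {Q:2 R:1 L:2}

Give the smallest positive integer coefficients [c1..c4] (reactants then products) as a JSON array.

Q: 2·8 = 16 | 2·3+3·0+5·2 = 16
J: 2·7 = 14 | 2·7+3·0+5·0 = 14
Y: 2·6 = 12 | 2·6+3·0+5·0 = 12
R: 2·7 = 14 | 2·0+3·3+5·1 = 14
L: 2·5 = 10 | 2·0+3·0+5·2 = 10
gcd(2,2,3,5) = 1

Coefficients: [2, 2, 3, 5]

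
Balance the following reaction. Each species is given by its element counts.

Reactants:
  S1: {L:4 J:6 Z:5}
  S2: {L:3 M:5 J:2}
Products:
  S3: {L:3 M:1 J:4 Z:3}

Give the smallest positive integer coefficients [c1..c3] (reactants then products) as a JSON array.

Coefficients: [3, 1, 5]

L: 3·4+1·3 = 15 | 5·3 = 15
M: 3·0+1·5 = 5 | 5·1 = 5
J: 3·6+1·2 = 20 | 5·4 = 20
Z: 3·5+1·0 = 15 | 5·3 = 15
gcd(3,1,5) = 1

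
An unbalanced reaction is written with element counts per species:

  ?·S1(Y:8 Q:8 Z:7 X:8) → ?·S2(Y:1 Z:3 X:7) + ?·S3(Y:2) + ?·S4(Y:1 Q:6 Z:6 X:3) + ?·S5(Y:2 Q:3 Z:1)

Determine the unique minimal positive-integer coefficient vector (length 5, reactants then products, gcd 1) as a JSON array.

Y: 3·8 = 24 | 3·1+4·2+1·1+6·2 = 24
Q: 3·8 = 24 | 3·0+4·0+1·6+6·3 = 24
Z: 3·7 = 21 | 3·3+4·0+1·6+6·1 = 21
X: 3·8 = 24 | 3·7+4·0+1·3+6·0 = 24
gcd(3,3,4,1,6) = 1

Coefficients: [3, 3, 4, 1, 6]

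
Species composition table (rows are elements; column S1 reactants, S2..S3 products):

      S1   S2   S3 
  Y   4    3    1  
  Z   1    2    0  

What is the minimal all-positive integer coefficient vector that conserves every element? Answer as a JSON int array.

Coefficients: [2, 1, 5]

Y: 2·4 = 8 | 1·3+5·1 = 8
Z: 2·1 = 2 | 1·2+5·0 = 2
gcd(2,1,5) = 1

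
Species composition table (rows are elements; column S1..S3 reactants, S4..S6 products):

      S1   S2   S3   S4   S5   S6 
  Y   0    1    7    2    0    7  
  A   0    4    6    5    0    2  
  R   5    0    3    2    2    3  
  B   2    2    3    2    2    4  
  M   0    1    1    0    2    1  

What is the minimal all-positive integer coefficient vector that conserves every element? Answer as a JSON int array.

Coefficients: [3, 5, 2, 6, 3, 1]

Y: 3·0+5·1+2·7 = 19 | 6·2+3·0+1·7 = 19
A: 3·0+5·4+2·6 = 32 | 6·5+3·0+1·2 = 32
R: 3·5+5·0+2·3 = 21 | 6·2+3·2+1·3 = 21
B: 3·2+5·2+2·3 = 22 | 6·2+3·2+1·4 = 22
M: 3·0+5·1+2·1 = 7 | 6·0+3·2+1·1 = 7
gcd(3,5,2,6,3,1) = 1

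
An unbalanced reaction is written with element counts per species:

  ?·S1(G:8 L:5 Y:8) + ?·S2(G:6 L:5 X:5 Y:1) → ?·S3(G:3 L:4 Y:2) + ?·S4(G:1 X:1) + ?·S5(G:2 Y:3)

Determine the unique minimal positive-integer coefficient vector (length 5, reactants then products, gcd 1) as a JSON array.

G: 3·8+1·6 = 30 | 5·3+5·1+5·2 = 30
L: 3·5+1·5 = 20 | 5·4+5·0+5·0 = 20
X: 3·0+1·5 = 5 | 5·0+5·1+5·0 = 5
Y: 3·8+1·1 = 25 | 5·2+5·0+5·3 = 25
gcd(3,1,5,5,5) = 1

Coefficients: [3, 1, 5, 5, 5]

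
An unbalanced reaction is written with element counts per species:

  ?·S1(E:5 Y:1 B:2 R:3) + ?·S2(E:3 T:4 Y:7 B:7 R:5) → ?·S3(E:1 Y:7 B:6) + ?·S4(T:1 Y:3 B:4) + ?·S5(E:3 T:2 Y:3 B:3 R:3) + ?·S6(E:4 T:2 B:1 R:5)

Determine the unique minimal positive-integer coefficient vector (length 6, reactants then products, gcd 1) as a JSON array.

Coefficients: [4, 5, 3, 2, 4, 5]

E: 4·5+5·3 = 35 | 3·1+2·0+4·3+5·4 = 35
T: 4·0+5·4 = 20 | 3·0+2·1+4·2+5·2 = 20
Y: 4·1+5·7 = 39 | 3·7+2·3+4·3+5·0 = 39
B: 4·2+5·7 = 43 | 3·6+2·4+4·3+5·1 = 43
R: 4·3+5·5 = 37 | 3·0+2·0+4·3+5·5 = 37
gcd(4,5,3,2,4,5) = 1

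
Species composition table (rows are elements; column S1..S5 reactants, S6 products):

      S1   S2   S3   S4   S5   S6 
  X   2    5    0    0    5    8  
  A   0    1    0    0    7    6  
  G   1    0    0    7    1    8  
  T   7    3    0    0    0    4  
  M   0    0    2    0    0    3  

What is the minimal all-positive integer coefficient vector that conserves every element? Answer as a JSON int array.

X: 1·2+3·5+6·0+4·0+3·5 = 32 | 4·8 = 32
A: 1·0+3·1+6·0+4·0+3·7 = 24 | 4·6 = 24
G: 1·1+3·0+6·0+4·7+3·1 = 32 | 4·8 = 32
T: 1·7+3·3+6·0+4·0+3·0 = 16 | 4·4 = 16
M: 1·0+3·0+6·2+4·0+3·0 = 12 | 4·3 = 12
gcd(1,3,6,4,3,4) = 1

Coefficients: [1, 3, 6, 4, 3, 4]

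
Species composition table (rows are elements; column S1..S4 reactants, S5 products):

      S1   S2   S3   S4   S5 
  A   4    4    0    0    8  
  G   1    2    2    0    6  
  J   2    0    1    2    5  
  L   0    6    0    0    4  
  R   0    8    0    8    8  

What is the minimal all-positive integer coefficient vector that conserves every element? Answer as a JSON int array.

Coefficients: [4, 2, 5, 1, 3]

A: 4·4+2·4+5·0+1·0 = 24 | 3·8 = 24
G: 4·1+2·2+5·2+1·0 = 18 | 3·6 = 18
J: 4·2+2·0+5·1+1·2 = 15 | 3·5 = 15
L: 4·0+2·6+5·0+1·0 = 12 | 3·4 = 12
R: 4·0+2·8+5·0+1·8 = 24 | 3·8 = 24
gcd(4,2,5,1,3) = 1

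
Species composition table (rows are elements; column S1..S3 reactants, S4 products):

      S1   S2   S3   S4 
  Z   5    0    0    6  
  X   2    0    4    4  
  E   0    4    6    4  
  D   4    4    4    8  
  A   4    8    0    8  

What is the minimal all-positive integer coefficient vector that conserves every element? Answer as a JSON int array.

Coefficients: [6, 2, 2, 5]

Z: 6·5+2·0+2·0 = 30 | 5·6 = 30
X: 6·2+2·0+2·4 = 20 | 5·4 = 20
E: 6·0+2·4+2·6 = 20 | 5·4 = 20
D: 6·4+2·4+2·4 = 40 | 5·8 = 40
A: 6·4+2·8+2·0 = 40 | 5·8 = 40
gcd(6,2,2,5) = 1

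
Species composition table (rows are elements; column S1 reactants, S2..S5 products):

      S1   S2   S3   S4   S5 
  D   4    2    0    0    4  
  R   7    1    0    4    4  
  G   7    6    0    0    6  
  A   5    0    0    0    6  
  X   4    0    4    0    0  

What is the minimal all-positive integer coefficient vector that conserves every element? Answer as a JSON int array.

Coefficients: [6, 2, 6, 5, 5]

D: 6·4 = 24 | 2·2+6·0+5·0+5·4 = 24
R: 6·7 = 42 | 2·1+6·0+5·4+5·4 = 42
G: 6·7 = 42 | 2·6+6·0+5·0+5·6 = 42
A: 6·5 = 30 | 2·0+6·0+5·0+5·6 = 30
X: 6·4 = 24 | 2·0+6·4+5·0+5·0 = 24
gcd(6,2,6,5,5) = 1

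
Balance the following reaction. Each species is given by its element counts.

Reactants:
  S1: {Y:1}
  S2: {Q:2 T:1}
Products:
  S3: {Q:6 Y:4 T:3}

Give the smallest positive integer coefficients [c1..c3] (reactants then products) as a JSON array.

Q: 4·0+3·2 = 6 | 1·6 = 6
Y: 4·1+3·0 = 4 | 1·4 = 4
T: 4·0+3·1 = 3 | 1·3 = 3
gcd(4,3,1) = 1

Coefficients: [4, 3, 1]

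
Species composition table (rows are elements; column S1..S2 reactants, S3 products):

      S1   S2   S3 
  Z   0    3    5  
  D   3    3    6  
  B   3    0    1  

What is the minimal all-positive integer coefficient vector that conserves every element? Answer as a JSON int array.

Z: 1·0+5·3 = 15 | 3·5 = 15
D: 1·3+5·3 = 18 | 3·6 = 18
B: 1·3+5·0 = 3 | 3·1 = 3
gcd(1,5,3) = 1

Coefficients: [1, 5, 3]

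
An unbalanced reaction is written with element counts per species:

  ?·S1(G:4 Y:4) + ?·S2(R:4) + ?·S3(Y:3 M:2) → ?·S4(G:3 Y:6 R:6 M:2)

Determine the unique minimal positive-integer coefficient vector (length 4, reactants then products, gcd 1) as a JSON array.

G: 3·4+6·0+4·0 = 12 | 4·3 = 12
Y: 3·4+6·0+4·3 = 24 | 4·6 = 24
R: 3·0+6·4+4·0 = 24 | 4·6 = 24
M: 3·0+6·0+4·2 = 8 | 4·2 = 8
gcd(3,6,4,4) = 1

Coefficients: [3, 6, 4, 4]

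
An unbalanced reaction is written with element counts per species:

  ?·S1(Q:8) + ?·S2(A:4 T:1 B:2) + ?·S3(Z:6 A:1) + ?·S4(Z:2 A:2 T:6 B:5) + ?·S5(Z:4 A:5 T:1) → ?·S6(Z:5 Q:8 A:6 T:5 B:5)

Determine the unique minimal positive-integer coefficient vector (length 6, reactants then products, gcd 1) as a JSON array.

Coefficients: [6, 5, 3, 4, 1, 6]

Z: 6·0+5·0+3·6+4·2+1·4 = 30 | 6·5 = 30
Q: 6·8+5·0+3·0+4·0+1·0 = 48 | 6·8 = 48
A: 6·0+5·4+3·1+4·2+1·5 = 36 | 6·6 = 36
T: 6·0+5·1+3·0+4·6+1·1 = 30 | 6·5 = 30
B: 6·0+5·2+3·0+4·5+1·0 = 30 | 6·5 = 30
gcd(6,5,3,4,1,6) = 1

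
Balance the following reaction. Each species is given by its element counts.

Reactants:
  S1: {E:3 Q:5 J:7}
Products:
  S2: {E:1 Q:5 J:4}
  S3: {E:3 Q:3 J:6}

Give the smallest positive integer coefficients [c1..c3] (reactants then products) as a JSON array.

Coefficients: [6, 3, 5]

E: 6·3 = 18 | 3·1+5·3 = 18
Q: 6·5 = 30 | 3·5+5·3 = 30
J: 6·7 = 42 | 3·4+5·6 = 42
gcd(6,3,5) = 1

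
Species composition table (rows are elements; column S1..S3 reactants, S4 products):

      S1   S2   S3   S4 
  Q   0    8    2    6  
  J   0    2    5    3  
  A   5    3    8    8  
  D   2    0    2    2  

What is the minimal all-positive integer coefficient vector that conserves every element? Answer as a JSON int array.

Coefficients: [2, 2, 1, 3]

Q: 2·0+2·8+1·2 = 18 | 3·6 = 18
J: 2·0+2·2+1·5 = 9 | 3·3 = 9
A: 2·5+2·3+1·8 = 24 | 3·8 = 24
D: 2·2+2·0+1·2 = 6 | 3·2 = 6
gcd(2,2,1,3) = 1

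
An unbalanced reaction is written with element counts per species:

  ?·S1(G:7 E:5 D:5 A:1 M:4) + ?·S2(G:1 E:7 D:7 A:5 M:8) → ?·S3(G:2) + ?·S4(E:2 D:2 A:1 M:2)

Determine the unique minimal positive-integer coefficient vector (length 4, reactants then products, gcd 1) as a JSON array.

Coefficients: [1, 1, 4, 6]

G: 1·7+1·1 = 8 | 4·2+6·0 = 8
E: 1·5+1·7 = 12 | 4·0+6·2 = 12
D: 1·5+1·7 = 12 | 4·0+6·2 = 12
A: 1·1+1·5 = 6 | 4·0+6·1 = 6
M: 1·4+1·8 = 12 | 4·0+6·2 = 12
gcd(1,1,4,6) = 1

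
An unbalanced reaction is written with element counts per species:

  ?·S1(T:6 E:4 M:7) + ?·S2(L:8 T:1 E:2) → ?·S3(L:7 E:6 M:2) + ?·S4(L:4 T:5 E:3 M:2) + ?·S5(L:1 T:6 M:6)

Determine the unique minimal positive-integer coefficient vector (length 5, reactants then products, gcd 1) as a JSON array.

Coefficients: [4, 4, 3, 2, 3]

L: 4·0+4·8 = 32 | 3·7+2·4+3·1 = 32
T: 4·6+4·1 = 28 | 3·0+2·5+3·6 = 28
E: 4·4+4·2 = 24 | 3·6+2·3+3·0 = 24
M: 4·7+4·0 = 28 | 3·2+2·2+3·6 = 28
gcd(4,4,3,2,3) = 1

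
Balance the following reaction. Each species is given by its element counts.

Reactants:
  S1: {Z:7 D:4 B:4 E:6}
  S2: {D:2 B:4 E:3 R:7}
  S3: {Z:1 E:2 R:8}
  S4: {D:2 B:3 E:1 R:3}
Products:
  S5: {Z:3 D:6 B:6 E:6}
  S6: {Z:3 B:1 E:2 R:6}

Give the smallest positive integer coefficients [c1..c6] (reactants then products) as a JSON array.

Z: 2·7+1·0+1·1+1·0 = 15 | 2·3+3·3 = 15
D: 2·4+1·2+1·0+1·2 = 12 | 2·6+3·0 = 12
B: 2·4+1·4+1·0+1·3 = 15 | 2·6+3·1 = 15
E: 2·6+1·3+1·2+1·1 = 18 | 2·6+3·2 = 18
R: 2·0+1·7+1·8+1·3 = 18 | 2·0+3·6 = 18
gcd(2,1,1,1,2,3) = 1

Coefficients: [2, 1, 1, 1, 2, 3]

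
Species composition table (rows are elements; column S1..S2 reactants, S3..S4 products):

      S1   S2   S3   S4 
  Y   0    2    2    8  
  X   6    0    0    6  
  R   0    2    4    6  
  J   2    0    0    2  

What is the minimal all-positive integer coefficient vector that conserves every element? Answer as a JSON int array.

Coefficients: [1, 5, 1, 1]

Y: 1·0+5·2 = 10 | 1·2+1·8 = 10
X: 1·6+5·0 = 6 | 1·0+1·6 = 6
R: 1·0+5·2 = 10 | 1·4+1·6 = 10
J: 1·2+5·0 = 2 | 1·0+1·2 = 2
gcd(1,5,1,1) = 1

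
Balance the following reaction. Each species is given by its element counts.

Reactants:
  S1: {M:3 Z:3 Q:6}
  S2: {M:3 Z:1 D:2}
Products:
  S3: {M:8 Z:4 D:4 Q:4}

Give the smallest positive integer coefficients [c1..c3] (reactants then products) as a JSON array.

Coefficients: [2, 6, 3]

M: 2·3+6·3 = 24 | 3·8 = 24
Z: 2·3+6·1 = 12 | 3·4 = 12
D: 2·0+6·2 = 12 | 3·4 = 12
Q: 2·6+6·0 = 12 | 3·4 = 12
gcd(2,6,3) = 1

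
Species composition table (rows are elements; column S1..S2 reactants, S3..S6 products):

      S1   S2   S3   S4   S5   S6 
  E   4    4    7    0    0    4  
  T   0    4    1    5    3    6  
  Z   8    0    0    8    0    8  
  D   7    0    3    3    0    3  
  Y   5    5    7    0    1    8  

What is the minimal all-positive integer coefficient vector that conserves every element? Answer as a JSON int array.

E: 3·4+6·4 = 36 | 4·7+1·0+1·0+2·4 = 36
T: 3·0+6·4 = 24 | 4·1+1·5+1·3+2·6 = 24
Z: 3·8+6·0 = 24 | 4·0+1·8+1·0+2·8 = 24
D: 3·7+6·0 = 21 | 4·3+1·3+1·0+2·3 = 21
Y: 3·5+6·5 = 45 | 4·7+1·0+1·1+2·8 = 45
gcd(3,6,4,1,1,2) = 1

Coefficients: [3, 6, 4, 1, 1, 2]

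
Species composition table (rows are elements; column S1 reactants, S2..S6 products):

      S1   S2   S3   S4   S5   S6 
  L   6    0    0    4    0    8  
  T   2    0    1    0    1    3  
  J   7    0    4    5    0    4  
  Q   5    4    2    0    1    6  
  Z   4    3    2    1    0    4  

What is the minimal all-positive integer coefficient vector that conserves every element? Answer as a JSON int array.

Coefficients: [4, 2, 1, 4, 4, 1]

L: 4·6 = 24 | 2·0+1·0+4·4+4·0+1·8 = 24
T: 4·2 = 8 | 2·0+1·1+4·0+4·1+1·3 = 8
J: 4·7 = 28 | 2·0+1·4+4·5+4·0+1·4 = 28
Q: 4·5 = 20 | 2·4+1·2+4·0+4·1+1·6 = 20
Z: 4·4 = 16 | 2·3+1·2+4·1+4·0+1·4 = 16
gcd(4,2,1,4,4,1) = 1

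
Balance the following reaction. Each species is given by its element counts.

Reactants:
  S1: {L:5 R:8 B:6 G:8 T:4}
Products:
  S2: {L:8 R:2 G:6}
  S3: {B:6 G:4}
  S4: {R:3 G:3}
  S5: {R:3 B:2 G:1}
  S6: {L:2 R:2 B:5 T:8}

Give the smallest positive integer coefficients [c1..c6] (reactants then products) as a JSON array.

Coefficients: [4, 2, 1, 4, 4, 2]

L: 4·5 = 20 | 2·8+1·0+4·0+4·0+2·2 = 20
R: 4·8 = 32 | 2·2+1·0+4·3+4·3+2·2 = 32
B: 4·6 = 24 | 2·0+1·6+4·0+4·2+2·5 = 24
G: 4·8 = 32 | 2·6+1·4+4·3+4·1+2·0 = 32
T: 4·4 = 16 | 2·0+1·0+4·0+4·0+2·8 = 16
gcd(4,2,1,4,4,2) = 1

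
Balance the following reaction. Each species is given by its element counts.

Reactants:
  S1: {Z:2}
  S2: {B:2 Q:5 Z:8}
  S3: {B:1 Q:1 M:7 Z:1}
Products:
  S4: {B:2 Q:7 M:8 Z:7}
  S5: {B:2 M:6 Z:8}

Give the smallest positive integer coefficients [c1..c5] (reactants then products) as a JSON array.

B: 5·0+2·2+4·1 = 8 | 2·2+2·2 = 8
Q: 5·0+2·5+4·1 = 14 | 2·7+2·0 = 14
M: 5·0+2·0+4·7 = 28 | 2·8+2·6 = 28
Z: 5·2+2·8+4·1 = 30 | 2·7+2·8 = 30
gcd(5,2,4,2,2) = 1

Coefficients: [5, 2, 4, 2, 2]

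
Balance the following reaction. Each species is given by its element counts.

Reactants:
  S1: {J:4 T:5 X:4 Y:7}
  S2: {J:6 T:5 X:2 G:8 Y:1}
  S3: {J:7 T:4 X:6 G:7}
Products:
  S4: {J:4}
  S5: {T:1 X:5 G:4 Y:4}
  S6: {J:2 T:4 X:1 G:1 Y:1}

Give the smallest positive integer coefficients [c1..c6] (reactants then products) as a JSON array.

J: 3·4+1·6+2·7 = 32 | 5·4+4·0+6·2 = 32
T: 3·5+1·5+2·4 = 28 | 5·0+4·1+6·4 = 28
X: 3·4+1·2+2·6 = 26 | 5·0+4·5+6·1 = 26
G: 3·0+1·8+2·7 = 22 | 5·0+4·4+6·1 = 22
Y: 3·7+1·1+2·0 = 22 | 5·0+4·4+6·1 = 22
gcd(3,1,2,5,4,6) = 1

Coefficients: [3, 1, 2, 5, 4, 6]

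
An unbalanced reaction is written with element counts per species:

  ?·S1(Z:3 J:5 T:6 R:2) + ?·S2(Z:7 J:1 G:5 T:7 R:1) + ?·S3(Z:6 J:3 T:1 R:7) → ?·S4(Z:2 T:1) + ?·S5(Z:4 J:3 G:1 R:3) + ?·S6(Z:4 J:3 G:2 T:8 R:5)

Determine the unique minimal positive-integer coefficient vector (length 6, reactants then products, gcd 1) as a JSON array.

Z: 2·3+2·7+3·6 = 38 | 5·2+4·4+3·4 = 38
J: 2·5+2·1+3·3 = 21 | 5·0+4·3+3·3 = 21
G: 2·0+2·5+3·0 = 10 | 5·0+4·1+3·2 = 10
T: 2·6+2·7+3·1 = 29 | 5·1+4·0+3·8 = 29
R: 2·2+2·1+3·7 = 27 | 5·0+4·3+3·5 = 27
gcd(2,2,3,5,4,3) = 1

Coefficients: [2, 2, 3, 5, 4, 3]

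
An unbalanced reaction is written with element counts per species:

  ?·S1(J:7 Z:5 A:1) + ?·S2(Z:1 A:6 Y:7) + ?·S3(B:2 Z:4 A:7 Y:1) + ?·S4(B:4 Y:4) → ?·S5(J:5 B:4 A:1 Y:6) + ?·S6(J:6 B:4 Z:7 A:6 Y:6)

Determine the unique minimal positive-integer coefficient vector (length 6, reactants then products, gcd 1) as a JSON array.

Coefficients: [5, 2, 2, 5, 1, 5]

J: 5·7+2·0+2·0+5·0 = 35 | 1·5+5·6 = 35
B: 5·0+2·0+2·2+5·4 = 24 | 1·4+5·4 = 24
Z: 5·5+2·1+2·4+5·0 = 35 | 1·0+5·7 = 35
A: 5·1+2·6+2·7+5·0 = 31 | 1·1+5·6 = 31
Y: 5·0+2·7+2·1+5·4 = 36 | 1·6+5·6 = 36
gcd(5,2,2,5,1,5) = 1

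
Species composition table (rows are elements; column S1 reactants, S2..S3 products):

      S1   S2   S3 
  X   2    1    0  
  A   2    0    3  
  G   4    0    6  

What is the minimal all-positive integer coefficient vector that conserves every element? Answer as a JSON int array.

X: 3·2 = 6 | 6·1+2·0 = 6
A: 3·2 = 6 | 6·0+2·3 = 6
G: 3·4 = 12 | 6·0+2·6 = 12
gcd(3,6,2) = 1

Coefficients: [3, 6, 2]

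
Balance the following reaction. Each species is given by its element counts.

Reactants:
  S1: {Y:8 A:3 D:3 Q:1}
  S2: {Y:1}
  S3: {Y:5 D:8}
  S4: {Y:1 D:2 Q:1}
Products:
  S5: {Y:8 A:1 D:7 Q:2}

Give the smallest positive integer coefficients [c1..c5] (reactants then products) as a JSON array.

Y: 1·8+6·1+1·5+5·1 = 24 | 3·8 = 24
A: 1·3+6·0+1·0+5·0 = 3 | 3·1 = 3
D: 1·3+6·0+1·8+5·2 = 21 | 3·7 = 21
Q: 1·1+6·0+1·0+5·1 = 6 | 3·2 = 6
gcd(1,6,1,5,3) = 1

Coefficients: [1, 6, 1, 5, 3]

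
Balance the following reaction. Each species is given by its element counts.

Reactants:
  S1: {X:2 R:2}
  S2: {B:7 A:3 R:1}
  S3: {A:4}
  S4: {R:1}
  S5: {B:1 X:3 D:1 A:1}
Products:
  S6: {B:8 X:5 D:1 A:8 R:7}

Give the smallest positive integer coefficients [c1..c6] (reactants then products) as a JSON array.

Coefficients: [1, 1, 1, 4, 1, 1]

B: 1·0+1·7+1·0+4·0+1·1 = 8 | 1·8 = 8
X: 1·2+1·0+1·0+4·0+1·3 = 5 | 1·5 = 5
D: 1·0+1·0+1·0+4·0+1·1 = 1 | 1·1 = 1
A: 1·0+1·3+1·4+4·0+1·1 = 8 | 1·8 = 8
R: 1·2+1·1+1·0+4·1+1·0 = 7 | 1·7 = 7
gcd(1,1,1,4,1,1) = 1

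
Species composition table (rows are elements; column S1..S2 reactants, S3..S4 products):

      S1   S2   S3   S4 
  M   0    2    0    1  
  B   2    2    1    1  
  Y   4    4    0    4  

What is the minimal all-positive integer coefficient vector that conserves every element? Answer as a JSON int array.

Coefficients: [1, 1, 2, 2]

M: 1·0+1·2 = 2 | 2·0+2·1 = 2
B: 1·2+1·2 = 4 | 2·1+2·1 = 4
Y: 1·4+1·4 = 8 | 2·0+2·4 = 8
gcd(1,1,2,2) = 1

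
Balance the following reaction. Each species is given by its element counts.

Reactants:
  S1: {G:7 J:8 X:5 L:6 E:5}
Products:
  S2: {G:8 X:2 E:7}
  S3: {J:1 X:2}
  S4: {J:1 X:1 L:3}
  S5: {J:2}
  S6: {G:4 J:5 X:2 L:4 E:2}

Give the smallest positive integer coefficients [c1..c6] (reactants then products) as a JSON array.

Coefficients: [4, 2, 3, 4, 5, 3]

G: 4·7 = 28 | 2·8+3·0+4·0+5·0+3·4 = 28
J: 4·8 = 32 | 2·0+3·1+4·1+5·2+3·5 = 32
X: 4·5 = 20 | 2·2+3·2+4·1+5·0+3·2 = 20
L: 4·6 = 24 | 2·0+3·0+4·3+5·0+3·4 = 24
E: 4·5 = 20 | 2·7+3·0+4·0+5·0+3·2 = 20
gcd(4,2,3,4,5,3) = 1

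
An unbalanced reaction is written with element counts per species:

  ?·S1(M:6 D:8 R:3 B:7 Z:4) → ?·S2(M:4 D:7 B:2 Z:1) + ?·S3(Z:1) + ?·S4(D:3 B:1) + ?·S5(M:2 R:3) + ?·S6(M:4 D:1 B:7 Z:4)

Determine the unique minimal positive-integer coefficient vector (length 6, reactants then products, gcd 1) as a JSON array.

Coefficients: [3, 1, 3, 5, 3, 2]

M: 3·6 = 18 | 1·4+3·0+5·0+3·2+2·4 = 18
D: 3·8 = 24 | 1·7+3·0+5·3+3·0+2·1 = 24
R: 3·3 = 9 | 1·0+3·0+5·0+3·3+2·0 = 9
B: 3·7 = 21 | 1·2+3·0+5·1+3·0+2·7 = 21
Z: 3·4 = 12 | 1·1+3·1+5·0+3·0+2·4 = 12
gcd(3,1,3,5,3,2) = 1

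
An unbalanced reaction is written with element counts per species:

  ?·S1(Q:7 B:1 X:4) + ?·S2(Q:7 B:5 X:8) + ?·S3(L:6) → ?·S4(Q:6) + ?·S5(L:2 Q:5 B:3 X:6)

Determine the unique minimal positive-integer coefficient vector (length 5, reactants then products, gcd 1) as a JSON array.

Coefficients: [3, 3, 2, 2, 6]

L: 3·0+3·0+2·6 = 12 | 2·0+6·2 = 12
Q: 3·7+3·7+2·0 = 42 | 2·6+6·5 = 42
B: 3·1+3·5+2·0 = 18 | 2·0+6·3 = 18
X: 3·4+3·8+2·0 = 36 | 2·0+6·6 = 36
gcd(3,3,2,2,6) = 1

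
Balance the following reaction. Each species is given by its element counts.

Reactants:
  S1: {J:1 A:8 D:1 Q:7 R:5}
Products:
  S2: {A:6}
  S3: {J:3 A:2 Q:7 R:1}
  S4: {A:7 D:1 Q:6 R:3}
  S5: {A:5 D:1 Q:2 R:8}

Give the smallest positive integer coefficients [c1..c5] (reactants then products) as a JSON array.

Coefficients: [6, 1, 2, 4, 2]

J: 6·1 = 6 | 1·0+2·3+4·0+2·0 = 6
A: 6·8 = 48 | 1·6+2·2+4·7+2·5 = 48
D: 6·1 = 6 | 1·0+2·0+4·1+2·1 = 6
Q: 6·7 = 42 | 1·0+2·7+4·6+2·2 = 42
R: 6·5 = 30 | 1·0+2·1+4·3+2·8 = 30
gcd(6,1,2,4,2) = 1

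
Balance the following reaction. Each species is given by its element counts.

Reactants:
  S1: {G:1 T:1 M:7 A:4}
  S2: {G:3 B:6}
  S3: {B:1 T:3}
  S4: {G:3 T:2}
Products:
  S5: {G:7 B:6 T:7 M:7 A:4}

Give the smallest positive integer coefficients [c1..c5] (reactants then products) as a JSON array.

G: 5·1+4·3+6·0+6·3 = 35 | 5·7 = 35
B: 5·0+4·6+6·1+6·0 = 30 | 5·6 = 30
T: 5·1+4·0+6·3+6·2 = 35 | 5·7 = 35
M: 5·7+4·0+6·0+6·0 = 35 | 5·7 = 35
A: 5·4+4·0+6·0+6·0 = 20 | 5·4 = 20
gcd(5,4,6,6,5) = 1

Coefficients: [5, 4, 6, 6, 5]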